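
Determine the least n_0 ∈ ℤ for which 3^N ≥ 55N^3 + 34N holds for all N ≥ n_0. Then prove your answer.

n_0 = 10

At N = 9: 19683 < 40401, so the inequality fails and n_0 ≥ 10. We prove 3^N ≥ 55N^3 + 34N for all N ≥ 10.
Base step (N = 10): 3^N = 59049 and 55N^3 + 34N = 55340, so 59049 ≥ 55340.
Suppose the result is true for N = j, so 3^j ≥ 55j^3 + 34j.
Then 3^(j + 1) = 3·(3^j) ≥ 3·(55j^3 + 34j).
Also, for j ≥ 10 we have 3·(55j^3 + 34j) ≥ 55(j+1)^3 + 34(j+1), since 3·(55j^3 + 34j) − (55(j+1)^3 + 34(j+1)) = 110j^3 - 165j^2 - 97j - 89, which is nonnegative for all j ≥ 10.
Combining, 3^(j + 1) ≥ 55(j+1)^3 + 34(j+1).
This completes the induction.
Hence the smallest such n_0 is 10.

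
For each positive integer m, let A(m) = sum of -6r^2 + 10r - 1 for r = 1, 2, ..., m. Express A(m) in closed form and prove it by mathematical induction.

A(m) = -m(2m^2 - 2m - 3)

We claim A(m) = -m(2m^2 - 2m - 3) for all m ≥ 1.
When m = 1: A(1) = 3, and the closed form gives 3. They agree.
Suppose the result is true for m = r, so A(r) = r(-2r^2 + 2r + 3).
Then A(r+1) = A(r) + (-6r^2 - 2r + 3) = (r(-2r^2 + 2r + 3)) + (-6r^2 - 2r + 3).
Simplifying, A(r+1) = -(r + 1)(2r^2 + 2r - 3) = -(r+1)(2(r+1)^2 - 2(r+1) - 3),
which is the closed form with m = r+1.
By induction, the statement is established for all m ≥ 1.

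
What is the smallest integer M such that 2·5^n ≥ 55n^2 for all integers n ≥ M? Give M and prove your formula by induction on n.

At n = 3: 250 < 495, so the inequality fails and M ≥ 4. We prove 2·5^n ≥ 55n^2 for all n ≥ 4.
For the base case n = 4: 2·5^n = 1250 and 55n^2 = 880, so 1250 ≥ 880.
Inductive step: assume the claim holds for n = p, so 2·5^p ≥ 55p^2.
Then 2·5^(p + 1) = 5·(2·5^p) ≥ 5·(55p^2).
Also, for p ≥ 4 we have 5·(55p^2) ≥ 55(p+1)^2, since 5 ≥ (1 + 1/p)^2 for all p ≥ 4.
Combining, 2·5^(p + 1) ≥ 55(p+1)^2.
Hence, by induction on n, the claim holds for every n ≥ 4.
Hence the smallest such M is 4.

M = 4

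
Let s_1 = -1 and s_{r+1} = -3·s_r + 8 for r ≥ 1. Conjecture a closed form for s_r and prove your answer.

s_r = (-3)^r + 2

Computing the first terms: s_1 = -1, s_2 = 11, s_3 = -25. This suggests s_r = (-3)^r + 2.
Base step (r = 1): the formula gives -1 = -1 = s_1.
For the inductive step, assume it holds for an arbitrary j ≥ 1, so s_j = (-3)^j + 2.
Then s_{j+1} = -3·s_j + 8 = -3·((-3)^j + 2) + 8 = (-3)^(j + 1) + 2,
which is the claimed formula at r = j+1.
This completes the induction.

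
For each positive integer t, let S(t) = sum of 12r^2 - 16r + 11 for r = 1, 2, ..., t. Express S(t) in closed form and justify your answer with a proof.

We claim S(t) = t(4t^2 - 2t + 5) for all t ≥ 1.
Base step (t = 1): S(1) = 7, and the closed form gives 7. They agree.
For the inductive step, assume it holds for an arbitrary r ≥ 1, so S(r) = r(4r^2 - 2r + 5).
Then S(r+1) = S(r) + (12r^2 + 8r + 7) = (r(4r^2 - 2r + 5)) + (12r^2 + 8r + 7).
Simplifying, S(r+1) = (r + 1)(4r^2 + 6r + 7) = (r+1)(4(r+1)^2 - 2(r+1) + 5),
which is the closed form with t = r+1.
Hence, by induction on t, the claim holds for every t ≥ 1.

S(t) = t(4t^2 - 2t + 5)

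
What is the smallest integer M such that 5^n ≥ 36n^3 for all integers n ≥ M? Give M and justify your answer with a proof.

M = 6

At n = 5: 3125 < 4500, so the inequality fails and M ≥ 6. We prove 5^n ≥ 36n^3 for all n ≥ 6.
For the base case n = 6: 5^n = 15625 and 36n^3 = 7776, so 15625 ≥ 7776.
Inductive step: assume the claim holds for n = p, so 5^p ≥ 36p^3.
Then 5^(p + 1) = 5·(5^p) ≥ 5·(36p^3).
Also, for p ≥ 6 we have 5·(36p^3) ≥ 36(p+1)^3, since 5 ≥ (1 + 1/p)^3 for all p ≥ 6.
Combining, 5^(p + 1) ≥ 36(p+1)^3.
By the principle of mathematical induction, the result holds for all n ≥ 6.
Hence the smallest such M is 6.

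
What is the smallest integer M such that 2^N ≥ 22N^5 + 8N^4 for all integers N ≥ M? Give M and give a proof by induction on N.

At N = 28: 268435456 < 383545344, so the inequality fails and M ≥ 29. We prove 2^N ≥ 22N^5 + 8N^4 for all N ≥ 29.
When N = 29: 2^N = 536870912 and 22N^5 + 8N^4 = 456903526, so 536870912 ≥ 456903526.
Inductive step: suppose the statement holds for some i ≥ 29, so 2^i ≥ 22i^5 + 8i^4.
Then 2^(i + 1) = 2·(2^i) ≥ 2·(22i^5 + 8i^4).
Also, for i ≥ 29 we have 2·(22i^5 + 8i^4) ≥ 22(i+1)^5 + 8(i+1)^4, since 2·(22i^5 + 8i^4) − (22(i+1)^5 + 8(i+1)^4) = 22i^5 - 102i^4 - 252i^3 - 268i^2 - 142i - 30, which is nonnegative for all i ≥ 29.
Combining, 2^(i + 1) ≥ 22(i+1)^5 + 8(i+1)^4.
Hence, by induction on N, the claim holds for every N ≥ 29.
Hence the smallest such M is 29.

M = 29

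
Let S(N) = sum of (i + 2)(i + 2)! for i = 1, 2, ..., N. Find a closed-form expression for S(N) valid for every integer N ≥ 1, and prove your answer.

S(N) = (N + 3)! - 6

We claim S(N) = (N + 3)! - 6 for all N ≥ 1.
Base step (N = 1): S(1) = 18, and the closed form gives 18. They agree.
For the inductive step, assume it holds for an arbitrary i ≥ 1, so S(i) = (i + 3)! - 6.
Then S(i+1) = S(i) + ((i + 3)(i + 3)!) = ((i + 3)! - 6) + ((i + 3)(i + 3)!).
Simplifying, S(i+1) = ((i+1) + 3)! - 6,
which is the closed form with N = i+1.
Hence, by induction on N, the claim holds for every N ≥ 1.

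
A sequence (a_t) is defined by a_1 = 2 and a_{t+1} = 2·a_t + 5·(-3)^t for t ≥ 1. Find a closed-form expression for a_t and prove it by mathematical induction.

a_t = -(-3)^t - 2^(t - 1)

Computing the first terms: a_1 = 2, a_2 = -11, a_3 = 23. This suggests a_t = -(-3)^t - 2^(t - 1).
When t = 1: the formula gives 2 = 2 = a_1.
Inductive step: assume the claim holds for t = j, so a_j = -(-3)^j - 2^(j - 1).
Then a_{j+1} = 2·a_j + 5·(-3)^j = 2·(-(-3)^j - 2^(j - 1)) + 5·(-3)^j = -(-3)^(j + 1) - 2^j = -(-3)^(j+1) - 2^((j+1) - 1),
which is the claimed formula at t = j+1.
Hence, by induction on t, the claim holds for every t ≥ 1.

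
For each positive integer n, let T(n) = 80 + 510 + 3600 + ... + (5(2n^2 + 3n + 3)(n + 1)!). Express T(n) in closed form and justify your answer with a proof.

We claim T(n) = (10n + 5)(n + 2)! - 10 for all n ≥ 1.
Base case (n = 1): T(1) = 80, and the closed form gives 80. They agree.
Inductive step: assume the claim holds for n = j, so T(j) = (10j + 5)(j + 2)! - 10.
Then T(j+1) = T(j) + (5(2j^2 + 7j + 8)(j + 2)!) = ((10j + 5)(j + 2)! - 10) + (5(2j^2 + 7j + 8)(j + 2)!).
Simplifying, T(j+1) = (10(j+1) + 5)((j+1) + 2)! - 10,
which is the closed form with n = j+1.
This completes the induction.

T(n) = (10n + 5)(n + 2)! - 10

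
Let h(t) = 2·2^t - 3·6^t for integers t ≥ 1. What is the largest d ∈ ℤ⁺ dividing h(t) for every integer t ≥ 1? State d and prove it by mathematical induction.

Computing the first values: h(1) = -14 and h(2) = -100; gcd(-14, -100) = 2, so d ≤ 2.
We prove 2 | 2·2^t - 3·6^t for all t ≥ 1 by induction on t.
Base step (t = 1): h(1) = -14 = 2·(-7), so 2 | h(1).
For the inductive step, assume it holds for an arbitrary k ≥ 1, i.e. 2 | h(k). Then
h(k+1) − 6·h(k) = (2·2^(k+1) - 3·6^(k+1)) − 6·(2·2^k - 3·6^k) = (2)·2^k·(2 − 6) = (-8)·2^k. Since 2 | h(k) by the inductive hypothesis, 2 | 6·h(k); and 2 | -8 since -8 = 2·-4. Therefore 2 | h(k+1).
By induction, the statement is established for all t ≥ 1.
Therefore the largest such d is 2.

d = 2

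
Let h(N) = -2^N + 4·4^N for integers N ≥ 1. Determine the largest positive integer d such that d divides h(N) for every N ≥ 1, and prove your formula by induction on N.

Computing the first values: h(1) = 14 and h(2) = 60; gcd(14, 60) = 2, so d ≤ 2.
We prove 2 | -2^N + 4·4^N for all N ≥ 1 by induction on N.
When N = 1: h(1) = 14 = 2·(7), so 2 | h(1).
For the inductive step, assume it holds for an arbitrary i ≥ 1, i.e. 2 | h(i). Then
h(i+1) − 4·h(i) = (-2^(i+1) + 4·4^(i+1)) − 4·(-2^i + 4·4^i) = (-1)·2^i·(2 − 4) = (2)·2^i. Since 2 | h(i) by the inductive hypothesis, 2 | 4·h(i); and 2 | 2 since 2 = 2·1. Therefore 2 | h(i+1).
Hence, by induction on N, the claim holds for every N ≥ 1.
Therefore the largest such d is 2.

d = 2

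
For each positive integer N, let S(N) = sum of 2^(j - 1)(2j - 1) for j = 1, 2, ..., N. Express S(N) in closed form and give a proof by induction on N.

We claim S(N) = 2^N(2N - 3) + 3 for all N ≥ 1.
For the base case N = 1: S(1) = 1, and the closed form gives 1. They agree.
Inductive step: suppose the statement holds for some j ≥ 1, so S(j) = 2^j(2j - 3) + 3.
Then S(j+1) = S(j) + (2^j(2j + 1)) = (2^j(2j - 3) + 3) + (2^j(2j + 1)).
Simplifying, S(j+1) = -2^(j + 1) + 2^(j + 2)j + 3 = 2^(j+1)(2(j+1) - 3) + 3,
which is the closed form with N = j+1.
By induction, the statement is established for all N ≥ 1.

S(N) = 2^N(2N - 3) + 3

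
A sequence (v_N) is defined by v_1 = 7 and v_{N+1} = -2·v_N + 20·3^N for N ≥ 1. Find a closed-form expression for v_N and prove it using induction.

Computing the first terms: v_1 = 7, v_2 = 46, v_3 = 88. This suggests v_N = -5(-2)^(N - 1) + 4·3^N.
Base case (N = 1): the formula gives 7 = 7 = v_1.
Suppose the result is true for N = p, so v_p = -5(-2)^(p - 1) + 4·3^p.
Then v_{p+1} = -2·v_p + 20·3^p = -2·(-5(-2)^(p - 1) + 4·3^p) + 20·3^p = -5(-2)^p + 4·3^(p + 1) = -5(-2)^((p+1) - 1) + 4·3^(p+1),
which is the claimed formula at N = p+1.
Hence, by induction on N, the claim holds for every N ≥ 1.

v_N = -5(-2)^(N - 1) + 4·3^N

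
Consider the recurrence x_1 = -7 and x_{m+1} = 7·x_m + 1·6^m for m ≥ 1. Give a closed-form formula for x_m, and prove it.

x_m = -6^m - 7^(m - 1)

Computing the first terms: x_1 = -7, x_2 = -43, x_3 = -265. This suggests x_m = -6^m - 7^(m - 1).
Base case (m = 1): the formula gives -7 = -7 = x_1.
Inductive step: assume the claim holds for m = i, so x_i = -6^i - 7^(i - 1).
Then x_{i+1} = 7·x_i + 1·6^i = 7·(-6^i - 7^(i - 1)) + 1·6^i = -6^(i + 1) - 7^i = -6^(i+1) - 7^((i+1) - 1),
which is the claimed formula at m = i+1.
Hence, by induction on m, the claim holds for every m ≥ 1.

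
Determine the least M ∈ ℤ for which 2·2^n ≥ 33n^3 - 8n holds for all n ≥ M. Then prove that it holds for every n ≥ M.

At n = 16: 131072 < 135040, so the inequality fails and M ≥ 17. We prove 2·2^n ≥ 33n^3 - 8n for all n ≥ 17.
For the base case n = 17: 2·2^n = 262144 and 33n^3 - 8n = 161993, so 262144 ≥ 161993.
Suppose the result is true for n = p, so 2·2^p ≥ 33p^3 - 8p.
Then 2·2^(p + 1) = 2·(2·2^p) ≥ 2·(33p^3 - 8p).
Also, for p ≥ 17 we have 2·(33p^3 - 8p) ≥ 33(p+1)^3 - 8(p+1), since 2·(33p^3 - 8p) − (33(p+1)^3 - 8(p+1)) = 33p^3 - 99p^2 - 107p - 25, which is nonnegative for all p ≥ 17.
Combining, 2·2^(p + 1) ≥ 33(p+1)^3 - 8(p+1).
By induction, the statement is established for all n ≥ 17.
Hence the smallest such M is 17.

M = 17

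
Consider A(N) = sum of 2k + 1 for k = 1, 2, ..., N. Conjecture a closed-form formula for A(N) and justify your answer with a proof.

A(N) = N(N + 2)

We claim A(N) = N(N + 2) for all N ≥ 1.
Base case (N = 1): A(1) = 3, and the closed form gives 3. They agree.
Suppose the result is true for N = k, so A(k) = k(k + 2).
Then A(k+1) = A(k) + (2k + 3) = (k(k + 2)) + (2k + 3).
Simplifying, A(k+1) = (k + 1)(k + 3) = (k+1)((k+1) + 2),
which is the closed form with N = k+1.
This completes the induction.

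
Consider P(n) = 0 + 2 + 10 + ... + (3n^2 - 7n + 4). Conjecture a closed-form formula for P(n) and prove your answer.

P(n) = n(n - 1)^2

We claim P(n) = n(n - 1)^2 for all n ≥ 1.
Base case (n = 1): P(1) = 0, and the closed form gives 0. They agree.
Inductive step: assume the claim holds for n = r, so P(r) = r(r^2 - 2r + 1).
Then P(r+1) = P(r) + (r(3r - 1)) = (r(r^2 - 2r + 1)) + (r(3r - 1)).
Simplifying, P(r+1) = r^2·(r + 1) = (r+1)((r+1) - 1)^2,
which is the closed form with n = r+1.
Hence, by induction on n, the claim holds for every n ≥ 1.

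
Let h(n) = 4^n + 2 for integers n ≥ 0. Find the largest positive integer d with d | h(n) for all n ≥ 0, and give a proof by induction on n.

d = 3

Computing the first values: h(0) = 3 and h(1) = 6; gcd(3, 6) = 3, so d ≤ 3.
We prove 3 | 4^n + 2 for all n ≥ 0 by induction on n.
For the base case n = 0: h(0) = 3 = 3·(1), so 3 | h(0).
Inductive step: suppose the statement holds for some i ≥ 0, i.e. 3 | h(i). Then
h(i+1) = 4^(i+1) + 2 = 4·(4^i + 2) - 6 = 4·h(i) - 6. The first term is divisible by 3 by the inductive hypothesis, and -6 is divisible by 3. Hence 3 | h(i+1).
Hence, by induction on n, the claim holds for every n ≥ 0.
Therefore the largest such d is 3.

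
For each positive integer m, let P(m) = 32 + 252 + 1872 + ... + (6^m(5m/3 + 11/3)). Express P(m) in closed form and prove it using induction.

P(m) = 2·6^m(m + 2) - 4

We claim P(m) = 2·6^m(m + 2) - 4 for all m ≥ 1.
Base case (m = 1): P(1) = 32, and the closed form gives 32. They agree.
Suppose the result is true for m = k, so P(k) = 2·6^k(k + 2) - 4.
Then P(k+1) = P(k) + (6^k(10k + 32)) = (2·6^k(k + 2) - 4) + (6^k(10k + 32)).
Simplifying, P(k+1) = 12·6^k·k + 36·6^k - 4 = 2·6^(k+1)((k+1) + 2) - 4,
which is the closed form with m = k+1.
Hence, by induction on m, the claim holds for every m ≥ 1.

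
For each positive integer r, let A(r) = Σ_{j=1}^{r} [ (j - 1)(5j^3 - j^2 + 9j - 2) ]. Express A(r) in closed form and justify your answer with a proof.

We claim A(r) = r(r - 1)(r^3 + 2r^2 + 4r + 2) for all r ≥ 1.
For the base case r = 1: A(1) = 0, and the closed form gives 0. They agree.
For the inductive step, assume it holds for an arbitrary j ≥ 1, so A(j) = j(j^4 + j^3 + 2j^2 - 2j - 2).
Then A(j+1) = A(j) + (j(5j^3 + 14j^2 + 22j + 11)) = (j(j^4 + j^3 + 2j^2 - 2j - 2)) + (j(5j^3 + 14j^2 + 22j + 11)).
Simplifying, A(j+1) = j(j + 1)(j^3 + 5j^2 + 11j + 9) = (j+1)((j+1) - 1)((j+1)^3 + 2(j+1)^2 + 4(j+1) + 2),
which is the closed form with r = j+1.
By the principle of mathematical induction, the result holds for all r ≥ 1.

A(r) = r(r - 1)(r^3 + 2r^2 + 4r + 2)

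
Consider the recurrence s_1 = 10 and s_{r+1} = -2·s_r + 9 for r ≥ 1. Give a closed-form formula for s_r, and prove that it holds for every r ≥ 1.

s_r = 7(-2)^(r - 1) + 3

Computing the first terms: s_1 = 10, s_2 = -11, s_3 = 31. This suggests s_r = 7(-2)^(r - 1) + 3.
Base case (r = 1): the formula gives 10 = 10 = s_1.
Suppose the result is true for r = i, so s_i = 7(-2)^(i - 1) + 3.
Then s_{i+1} = -2·s_i + 9 = -2·(7(-2)^(i - 1) + 3) + 9 = 7(-2)^i + 3 = 7(-2)^((i+1) - 1) + 3,
which is the claimed formula at r = i+1.
By induction, the statement is established for all r ≥ 1.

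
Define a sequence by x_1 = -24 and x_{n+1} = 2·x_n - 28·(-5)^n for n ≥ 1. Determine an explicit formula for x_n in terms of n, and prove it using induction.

x_n = 4(-5)^n - 2^(n + 1)

Computing the first terms: x_1 = -24, x_2 = 92, x_3 = -516. This suggests x_n = 4(-5)^n - 2^(n + 1).
For the base case n = 1: the formula gives -24 = -24 = x_1.
Inductive step: assume the claim holds for n = i, so x_i = 4(-5)^i - 2^(i + 1).
Then x_{i+1} = 2·x_i - 28·(-5)^i = 2·(4(-5)^i - 2^(i + 1)) - 28·(-5)^i = 4(-5)^(i + 1) - 2^(i + 2) = 4(-5)^(i+1) - 2^((i+1) + 1),
which is the claimed formula at n = i+1.
By induction, the statement is established for all n ≥ 1.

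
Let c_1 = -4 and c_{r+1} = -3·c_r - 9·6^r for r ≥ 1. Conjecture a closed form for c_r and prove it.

Computing the first terms: c_1 = -4, c_2 = -42, c_3 = -198. This suggests c_r = 2(-3)^(r - 1) - 6^r.
When r = 1: the formula gives -4 = -4 = c_1.
Suppose the result is true for r = i, so c_i = 2(-3)^(i - 1) - 6^i.
Then c_{i+1} = -3·c_i - 9·6^i = -3·(2(-3)^(i - 1) - 6^i) - 9·6^i = 2(-3)^i - 6^(i + 1) = 2(-3)^((i+1) - 1) - 6^(i+1),
which is the claimed formula at r = i+1.
This completes the induction.

c_r = 2(-3)^(r - 1) - 6^r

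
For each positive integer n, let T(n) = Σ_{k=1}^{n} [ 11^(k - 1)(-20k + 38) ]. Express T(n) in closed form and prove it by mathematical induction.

We claim T(n) = 2·11^n(-n + 2) - 4 for all n ≥ 1.
When n = 1: T(1) = 18, and the closed form gives 18. They agree.
For the inductive step, assume it holds for an arbitrary k ≥ 1, so T(k) = 2·11^k(-k + 2) - 4.
Then T(k+1) = T(k) + (11^k(-20k + 18)) = (2·11^k(-k + 2) - 4) + (11^k(-20k + 18)).
Simplifying, T(k+1) = -22·11^k·k + 22·11^k - 4 = 2·11^(k+1)(-(k+1) + 2) - 4,
which is the closed form with n = k+1.
Hence, by induction on n, the claim holds for every n ≥ 1.

T(n) = 2·11^n(-n + 2) - 4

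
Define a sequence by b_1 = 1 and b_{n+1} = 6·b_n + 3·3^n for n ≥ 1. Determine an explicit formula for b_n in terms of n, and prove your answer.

b_n = -3^n + 4·6^(n - 1)

Computing the first terms: b_1 = 1, b_2 = 15, b_3 = 117. This suggests b_n = -3^n + 4·6^(n - 1).
Base case (n = 1): the formula gives 1 = 1 = b_1.
For the inductive step, assume it holds for an arbitrary p ≥ 1, so b_p = -3^p + 4·6^(p - 1).
Then b_{p+1} = 6·b_p + 3·3^p = 6·(-3^p + 4·6^(p - 1)) + 3·3^p = -3^(p + 1) + 4·6^p = -3^(p+1) + 4·6^((p+1) - 1),
which is the claimed formula at n = p+1.
Hence, by induction on n, the claim holds for every n ≥ 1.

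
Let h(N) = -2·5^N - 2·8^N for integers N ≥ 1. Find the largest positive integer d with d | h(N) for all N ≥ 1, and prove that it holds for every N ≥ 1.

Computing the first values: h(1) = -26 and h(2) = -178; gcd(-26, -178) = 2, so d ≤ 2.
We prove 2 | -2·5^N - 2·8^N for all N ≥ 1 by induction on N.
Base step (N = 1): h(1) = -26 = 2·(-13), so 2 | h(1).
For the inductive step, assume it holds for an arbitrary p ≥ 1, i.e. 2 | h(p). Then
h(p+1) − 8·h(p) = (-2·5^(p+1) - 2·8^(p+1)) − 8·(-2·5^p - 2·8^p) = (-2)·5^p·(5 − 8) = (6)·5^p. Since 2 | h(p) by the inductive hypothesis, 2 | 8·h(p); and 2 | 6 since 6 = 2·3. Therefore 2 | h(p+1).
By induction, the statement is established for all N ≥ 1.
Therefore the largest such d is 2.

d = 2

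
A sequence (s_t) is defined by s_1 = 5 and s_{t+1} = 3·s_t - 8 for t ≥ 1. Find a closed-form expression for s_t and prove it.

Computing the first terms: s_1 = 5, s_2 = 7, s_3 = 13. This suggests s_t = 3^(t - 1) + 4.
When t = 1: the formula gives 5 = 5 = s_1.
Suppose the result is true for t = m, so s_m = 3^(m - 1) + 4.
Then s_{m+1} = 3·s_m - 8 = 3·(3^(m - 1) + 4) - 8 = 3^m + 4 = 3^((m+1) - 1) + 4,
which is the claimed formula at t = m+1.
This completes the induction.

s_t = 3^(t - 1) + 4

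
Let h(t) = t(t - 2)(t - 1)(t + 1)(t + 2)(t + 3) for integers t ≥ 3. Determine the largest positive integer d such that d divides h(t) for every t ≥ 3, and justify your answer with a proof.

d = 720

Computing the first values: h(3) = 720 and h(4) = 5040; gcd(720, 5040) = 720, so d ≤ 720.
We prove 720 | t(t - 2)(t - 1)(t + 1)(t + 2)(t + 3) for all t ≥ 3 by induction on t.
When t = 3: h(3) = 720 = 720·(1), so 720 | h(3).
Inductive step: assume the claim holds for t = p, i.e. 720 | h(p). Then
h(p+1) − h(p) = (p-1)·p·(p+1)·(p+2)·(p+3)·(p+4) − (p-2)·(p-1)·p·(p+1)·(p+2)·(p+3) = (p-1)·p·(p+1)·(p+2)·(p+3)·[(p+4) − (p-2)] = 6·(p-1)·p·(p+1)·(p+2)·(p+3). The product of 5 consecutive integers is divisible by (5)! = 120, so h(p+1) − h(p) is divisible by 6·120 = 720. By the inductive hypothesis 720 | h(p), hence 720 | h(p+1).
By the principle of mathematical induction, the result holds for all t ≥ 3.
Therefore the largest such d is 720.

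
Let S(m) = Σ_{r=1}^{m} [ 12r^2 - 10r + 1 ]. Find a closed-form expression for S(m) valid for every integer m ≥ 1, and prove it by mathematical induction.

We claim S(m) = m(4m^2 + m - 2) for all m ≥ 1.
For the base case m = 1: S(1) = 3, and the closed form gives 3. They agree.
For the inductive step, assume it holds for an arbitrary r ≥ 1, so S(r) = r(4r^2 + r - 2).
Then S(r+1) = S(r) + (12r^2 + 14r + 3) = (r(4r^2 + r - 2)) + (12r^2 + 14r + 3).
Simplifying, S(r+1) = (r + 1)(4r^2 + 9r + 3) = (r+1)(4(r+1)^2 + (r+1) - 2),
which is the closed form with m = r+1.
Hence, by induction on m, the claim holds for every m ≥ 1.

S(m) = m(4m^2 + m - 2)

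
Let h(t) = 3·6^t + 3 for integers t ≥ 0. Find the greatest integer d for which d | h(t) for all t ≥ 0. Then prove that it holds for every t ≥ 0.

Computing the first values: h(0) = 6 and h(1) = 21; gcd(6, 21) = 3, so d ≤ 3.
We prove 3 | 3·6^t + 3 for all t ≥ 0 by induction on t.
For the base case t = 0: h(0) = 6 = 3·(2), so 3 | h(0).
Inductive step: assume the claim holds for t = p, i.e. 3 | h(p). Then
h(p+1) = 3·6^(p+1) + 3 = 6·(3·6^p + 3) - 15 = 6·h(p) - 15. The first term is divisible by 3 by the inductive hypothesis, and -15 is divisible by 3. Hence 3 | h(p+1).
By the principle of mathematical induction, the result holds for all t ≥ 0.
Therefore the largest such d is 3.

d = 3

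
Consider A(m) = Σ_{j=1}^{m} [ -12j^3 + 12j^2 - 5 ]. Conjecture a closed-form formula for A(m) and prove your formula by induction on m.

A(m) = -m(3m^3 + 2m^2 - 3m + 3)

We claim A(m) = -m(3m^3 + 2m^2 - 3m + 3) for all m ≥ 1.
Base case (m = 1): A(1) = -5, and the closed form gives -5. They agree.
Suppose the result is true for m = j, so A(j) = j(-3j^3 - 2j^2 + 3j - 3).
Then A(j+1) = A(j) + (-12(j + 1)^3 + 12(j + 1)^2 - 5) = (j(-3j^3 - 2j^2 + 3j - 3)) + (-12(j + 1)^3 + 12(j + 1)^2 - 5).
Simplifying, A(j+1) = -(j + 1)(3j^3 + 11j^2 + 10j + 5) = -(j+1)(3(j+1)^3 + 2(j+1)^2 - 3(j+1) + 3),
which is the closed form with m = j+1.
By the principle of mathematical induction, the result holds for all m ≥ 1.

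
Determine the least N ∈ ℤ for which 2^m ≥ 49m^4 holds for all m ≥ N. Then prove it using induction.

N = 24

At m = 23: 8388608 < 13712209, so the inequality fails and N ≥ 24. We prove 2^m ≥ 49m^4 for all m ≥ 24.
For the base case m = 24: 2^m = 16777216 and 49m^4 = 16257024, so 16777216 ≥ 16257024.
For the inductive step, assume it holds for an arbitrary r ≥ 24, so 2^r ≥ 49r^4.
Then 2^(r + 1) = 2·(2^r) ≥ 2·(49r^4).
Also, for r ≥ 24 we have 2·(49r^4) ≥ 49(r+1)^4, since 2 ≥ (1 + 1/r)^4 for all r ≥ 24.
Combining, 2^(r + 1) ≥ 49(r+1)^4.
Hence, by induction on m, the claim holds for every m ≥ 24.
Hence the smallest such N is 24.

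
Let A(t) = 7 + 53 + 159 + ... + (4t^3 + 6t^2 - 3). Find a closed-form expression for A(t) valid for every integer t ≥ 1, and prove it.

A(t) = t(t^3 + 4t^2 + 4t - 2)

We claim A(t) = t(t^3 + 4t^2 + 4t - 2) for all t ≥ 1.
Base case (t = 1): A(1) = 7, and the closed form gives 7. They agree.
For the inductive step, assume it holds for an arbitrary i ≥ 1, so A(i) = i(i^3 + 4i^2 + 4i - 2).
Then A(i+1) = A(i) + (4(i + 1)^3 + 6(i + 1)^2 - 3) = (i(i^3 + 4i^2 + 4i - 2)) + (4(i + 1)^3 + 6(i + 1)^2 - 3).
Simplifying, A(i+1) = (i + 1)(i^3 + 7i^2 + 15i + 7) = (i+1)((i+1)^3 + 4(i+1)^2 + 4(i+1) - 2),
which is the closed form with t = i+1.
By induction, the statement is established for all t ≥ 1.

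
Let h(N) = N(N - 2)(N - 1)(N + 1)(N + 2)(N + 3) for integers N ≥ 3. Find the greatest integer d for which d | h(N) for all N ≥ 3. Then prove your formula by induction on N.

Computing the first values: h(3) = 720 and h(4) = 5040; gcd(720, 5040) = 720, so d ≤ 720.
We prove 720 | N(N - 2)(N - 1)(N + 1)(N + 2)(N + 3) for all N ≥ 3 by induction on N.
Base step (N = 3): h(3) = 720 = 720·(1), so 720 | h(3).
Inductive step: suppose the statement holds for some r ≥ 3, i.e. 720 | h(r). Then
h(r+1) − h(r) = (r-1)·r·(r+1)·(r+2)·(r+3)·(r+4) − (r-2)·(r-1)·r·(r+1)·(r+2)·(r+3) = (r-1)·r·(r+1)·(r+2)·(r+3)·[(r+4) − (r-2)] = 6·(r-1)·r·(r+1)·(r+2)·(r+3). The product of 5 consecutive integers is divisible by (5)! = 120, so h(r+1) − h(r) is divisible by 6·120 = 720. By the inductive hypothesis 720 | h(r), hence 720 | h(r+1).
By the principle of mathematical induction, the result holds for all N ≥ 3.
Therefore the largest such d is 720.

d = 720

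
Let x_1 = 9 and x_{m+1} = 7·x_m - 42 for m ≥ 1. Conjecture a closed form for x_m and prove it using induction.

Computing the first terms: x_1 = 9, x_2 = 21, x_3 = 105. This suggests x_m = 2·7^(m - 1) + 7.
Base step (m = 1): the formula gives 9 = 9 = x_1.
For the inductive step, assume it holds for an arbitrary p ≥ 1, so x_p = 2·7^(p - 1) + 7.
Then x_{p+1} = 7·x_p - 42 = 7·(2·7^(p - 1) + 7) - 42 = 2·7^p + 7 = 2·7^((p+1) - 1) + 7,
which is the claimed formula at m = p+1.
Hence, by induction on m, the claim holds for every m ≥ 1.

x_m = 2·7^(m - 1) + 7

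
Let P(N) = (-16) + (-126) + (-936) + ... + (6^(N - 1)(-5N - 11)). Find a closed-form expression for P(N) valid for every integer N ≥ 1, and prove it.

P(N) = -6^N(N + 2) + 2

We claim P(N) = -6^N(N + 2) + 2 for all N ≥ 1.
When N = 1: P(1) = -16, and the closed form gives -16. They agree.
For the inductive step, assume it holds for an arbitrary i ≥ 1, so P(i) = -6^i(i + 2) + 2.
Then P(i+1) = P(i) + (6^i(-5i - 16)) = (-6^i(i + 2) + 2) + (6^i(-5i - 16)).
Simplifying, P(i+1) = -6·6^i·i - 18·6^i + 2 = -6^(i+1)((i+1) + 2) + 2,
which is the closed form with N = i+1.
This completes the induction.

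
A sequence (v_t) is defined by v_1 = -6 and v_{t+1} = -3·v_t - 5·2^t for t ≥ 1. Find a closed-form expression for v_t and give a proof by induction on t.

Computing the first terms: v_1 = -6, v_2 = 8, v_3 = -44. This suggests v_t = -4(-3)^(t - 1) - 2^t.
Base step (t = 1): the formula gives -6 = -6 = v_1.
Inductive step: suppose the statement holds for some m ≥ 1, so v_m = -4(-3)^(m - 1) - 2^m.
Then v_{m+1} = -3·v_m - 5·2^m = -3·(-4(-3)^(m - 1) - 2^m) - 5·2^m = -4(-3)^m - 2^(m + 1) = -4(-3)^((m+1) - 1) - 2^(m+1),
which is the claimed formula at t = m+1.
This completes the induction.

v_t = -4(-3)^(t - 1) - 2^t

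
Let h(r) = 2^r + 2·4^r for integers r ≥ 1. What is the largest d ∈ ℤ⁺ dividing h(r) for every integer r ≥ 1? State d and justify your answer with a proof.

Computing the first values: h(1) = 10 and h(2) = 36; gcd(10, 36) = 2, so d ≤ 2.
We prove 2 | 2^r + 2·4^r for all r ≥ 1 by induction on r.
When r = 1: h(1) = 10 = 2·(5), so 2 | h(1).
Suppose the result is true for r = j, i.e. 2 | h(j). Then
h(j+1) − 4·h(j) = (2^(j+1) + 2·4^(j+1)) − 4·(2^j + 2·4^j) = (1)·2^j·(2 − 4) = (-2)·2^j. Since 2 | h(j) by the inductive hypothesis, 2 | 4·h(j); and 2 | -2 since -2 = 2·-1. Therefore 2 | h(j+1).
This completes the induction.
Therefore the largest such d is 2.

d = 2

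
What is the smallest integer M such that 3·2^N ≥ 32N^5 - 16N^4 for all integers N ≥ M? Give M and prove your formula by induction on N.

At N = 27: 402653184 < 450661968, so the inequality fails and M ≥ 28. We prove 3·2^N ≥ 32N^5 - 16N^4 for all N ≥ 28.
Base case (N = 28): 3·2^N = 805306368 and 32N^5 - 16N^4 = 540897280, so 805306368 ≥ 540897280.
Suppose the result is true for N = k, so 3·2^k ≥ 32k^5 - 16k^4.
Then 3·2^(k + 1) = 2·(3·2^k) ≥ 2·(32k^5 - 16k^4).
Also, for k ≥ 28 we have 2·(32k^5 - 16k^4) ≥ 32(k+1)^5 - 16(k+1)^4, since 2·(32k^5 - 16k^4) − (32(k+1)^5 - 16(k+1)^4) = 32k^5 - 176k^4 - 256k^3 - 224k^2 - 96k - 16, which is nonnegative for all k ≥ 28.
Combining, 3·2^(k + 1) ≥ 32(k+1)^5 - 16(k+1)^4.
By induction, the statement is established for all N ≥ 28.
Hence the smallest such M is 28.

M = 28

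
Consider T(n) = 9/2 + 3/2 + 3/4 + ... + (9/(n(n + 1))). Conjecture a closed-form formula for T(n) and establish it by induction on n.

T(n) = 9n/(n + 1)

We claim T(n) = 9n/(n + 1) for all n ≥ 1.
When n = 1: T(1) = 9/2, and the closed form gives 9/2. They agree.
For the inductive step, assume it holds for an arbitrary r ≥ 1, so T(r) = 9r/(r + 1).
Then T(r+1) = T(r) + (9/((r + 1)(r + 2))) = (9r/(r + 1)) + (9/((r + 1)(r + 2))).
Simplifying, T(r+1) = 9(r + 1)/(r + 2) = 9(r+1)/((r+1) + 1),
which is the closed form with n = r+1.
This completes the induction.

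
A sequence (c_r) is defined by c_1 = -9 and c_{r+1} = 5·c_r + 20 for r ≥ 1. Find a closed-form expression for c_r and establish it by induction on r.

c_r = -4·5^(r - 1) - 5

Computing the first terms: c_1 = -9, c_2 = -25, c_3 = -105. This suggests c_r = -4·5^(r - 1) - 5.
When r = 1: the formula gives -9 = -9 = c_1.
Inductive step: assume the claim holds for r = k, so c_k = -4·5^(k - 1) - 5.
Then c_{k+1} = 5·c_k + 20 = 5·(-4·5^(k - 1) - 5) + 20 = -4·5^k - 5 = -4·5^((k+1) - 1) - 5,
which is the claimed formula at r = k+1.
By the principle of mathematical induction, the result holds for all r ≥ 1.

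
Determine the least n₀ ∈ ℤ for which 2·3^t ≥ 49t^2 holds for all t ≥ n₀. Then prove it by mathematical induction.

At t = 6: 1458 < 1764, so the inequality fails and n₀ ≥ 7. We prove 2·3^t ≥ 49t^2 for all t ≥ 7.
For the base case t = 7: 2·3^t = 4374 and 49t^2 = 2401, so 4374 ≥ 2401.
For the inductive step, assume it holds for an arbitrary k ≥ 7, so 2·3^k ≥ 49k^2.
Then 2·3^(k + 1) = 3·(2·3^k) ≥ 3·(49k^2).
Also, for k ≥ 7 we have 3·(49k^2) ≥ 49(k+1)^2, since 3 ≥ (1 + 1/k)^2 for all k ≥ 7.
Combining, 2·3^(k + 1) ≥ 49(k+1)^2.
By the principle of mathematical induction, the result holds for all t ≥ 7.
Hence the smallest such n₀ is 7.

n₀ = 7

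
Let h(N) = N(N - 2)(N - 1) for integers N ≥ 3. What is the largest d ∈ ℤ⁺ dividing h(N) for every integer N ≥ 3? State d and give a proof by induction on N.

d = 6

Computing the first values: h(3) = 6 and h(4) = 24; gcd(6, 24) = 6, so d ≤ 6.
We prove 6 | N(N - 2)(N - 1) for all N ≥ 3 by induction on N.
Base step (N = 3): h(3) = 6 = 6·(1), so 6 | h(3).
Suppose the result is true for N = j, i.e. 6 | h(j). Then
h(j+1) − h(j) = (j-1)·j·(j+1) − (j-2)·(j-1)·j = (j-1)·j·[(j+1) − (j-2)] = 3·(j-1)·j. The product of 2 consecutive integers is divisible by (2)! = 2, so h(j+1) − h(j) is divisible by 3·2 = 6. By the inductive hypothesis 6 | h(j), hence 6 | h(j+1).
By the principle of mathematical induction, the result holds for all N ≥ 3.
Therefore the largest such d is 6.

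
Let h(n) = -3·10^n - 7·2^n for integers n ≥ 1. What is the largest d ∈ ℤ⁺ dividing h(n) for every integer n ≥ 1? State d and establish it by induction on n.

Computing the first values: h(1) = -44 and h(2) = -328; gcd(-44, -328) = 4, so d ≤ 4.
We prove 4 | -3·10^n - 7·2^n for all n ≥ 1 by induction on n.
For the base case n = 1: h(1) = -44 = 4·(-11), so 4 | h(1).
Inductive step: suppose the statement holds for some m ≥ 1, i.e. 4 | h(m). Then
h(m+1) − 10·h(m) = (-3·10^(m+1) - 7·2^(m+1)) − 10·(-3·10^m - 7·2^m) = (-7)·2^m·(2 − 10) = (56)·2^m. Since 4 | h(m) by the inductive hypothesis, 4 | 10·h(m); and 4 | 56 since 56 = 4·14. Therefore 4 | h(m+1).
Hence, by induction on n, the claim holds for every n ≥ 1.
Therefore the largest such d is 4.

d = 4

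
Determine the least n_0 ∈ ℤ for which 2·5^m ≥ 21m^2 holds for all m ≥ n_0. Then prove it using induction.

n_0 = 3

At m = 2: 50 < 84, so the inequality fails and n_0 ≥ 3. We prove 2·5^m ≥ 21m^2 for all m ≥ 3.
For the base case m = 3: 2·5^m = 250 and 21m^2 = 189, so 250 ≥ 189.
Inductive step: suppose the statement holds for some j ≥ 3, so 2·5^j ≥ 21j^2.
Then 2·5^(j + 1) = 5·(2·5^j) ≥ 5·(21j^2).
Also, for j ≥ 3 we have 5·(21j^2) ≥ 21(j+1)^2, since 5 ≥ (1 + 1/j)^2 for all j ≥ 3.
Combining, 2·5^(j + 1) ≥ 21(j+1)^2.
By induction, the statement is established for all m ≥ 3.
Hence the smallest such n_0 is 3.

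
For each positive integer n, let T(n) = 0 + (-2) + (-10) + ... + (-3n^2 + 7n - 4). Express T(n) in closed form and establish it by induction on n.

We claim T(n) = -n(n - 1)^2 for all n ≥ 1.
Base step (n = 1): T(1) = 0, and the closed form gives 0. They agree.
For the inductive step, assume it holds for an arbitrary p ≥ 1, so T(p) = p(-p^2 + 2p - 1).
Then T(p+1) = T(p) + (p(-3p + 1)) = (p(-p^2 + 2p - 1)) + (p(-3p + 1)).
Simplifying, T(p+1) = -p^2·(p + 1) = -(p+1)((p+1) - 1)^2,
which is the closed form with n = p+1.
Hence, by induction on n, the claim holds for every n ≥ 1.

T(n) = -n(n - 1)^2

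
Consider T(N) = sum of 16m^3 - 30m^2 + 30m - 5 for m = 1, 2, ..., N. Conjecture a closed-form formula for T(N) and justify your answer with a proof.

T(N) = N(4N^3 - 2N^2 + 4N + 5)

We claim T(N) = N(4N^3 - 2N^2 + 4N + 5) for all N ≥ 1.
When N = 1: T(1) = 11, and the closed form gives 11. They agree.
Suppose the result is true for N = m, so T(m) = m(4m^3 - 2m^2 + 4m + 5).
Then T(m+1) = T(m) + (16m^3 + 18m^2 + 18m + 11) = (m(4m^3 - 2m^2 + 4m + 5)) + (16m^3 + 18m^2 + 18m + 11).
Simplifying, T(m+1) = (m + 1)(4m^3 + 10m^2 + 12m + 11) = (m+1)(4(m+1)^3 - 2(m+1)^2 + 4(m+1) + 5),
which is the closed form with N = m+1.
Hence, by induction on N, the claim holds for every N ≥ 1.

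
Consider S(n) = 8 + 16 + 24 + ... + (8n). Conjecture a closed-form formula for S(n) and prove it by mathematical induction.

We claim S(n) = 4n(n + 1) for all n ≥ 1.
When n = 1: S(1) = 8, and the closed form gives 8. They agree.
Suppose the result is true for n = p, so S(p) = 4p(p + 1).
Then S(p+1) = S(p) + (8p + 8) = (4p(p + 1)) + (8p + 8).
Simplifying, S(p+1) = 4(p + 1)(p + 2) = 4(p+1)((p+1) + 1),
which is the closed form with n = p+1.
By the principle of mathematical induction, the result holds for all n ≥ 1.

S(n) = 4n(n + 1)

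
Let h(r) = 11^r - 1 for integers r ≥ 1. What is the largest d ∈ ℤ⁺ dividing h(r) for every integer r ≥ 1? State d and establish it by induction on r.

Computing the first values: h(1) = 10 and h(2) = 120; gcd(10, 120) = 10, so d ≤ 10.
We prove 10 | 11^r - 1 for all r ≥ 1 by induction on r.
Base step (r = 1): h(1) = 10 = 10·(1), so 10 | h(1).
Inductive step: assume the claim holds for r = k, i.e. 10 | h(k). Then
11^{k+1} − 1^{k+1} = 11·11^k − 1·1^k = 11·(11^k − 1^k) + (10)·1^k. The first term is divisible by 10 by the inductive hypothesis, and the second term (10)·1^k is divisible by 10 since 10 | 10. Hence 10 | h(k+1).
By the principle of mathematical induction, the result holds for all r ≥ 1.
Therefore the largest such d is 10.

d = 10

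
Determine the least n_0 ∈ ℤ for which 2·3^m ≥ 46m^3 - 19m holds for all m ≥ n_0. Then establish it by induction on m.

At m = 8: 13122 < 23400, so the inequality fails and n_0 ≥ 9. We prove 2·3^m ≥ 46m^3 - 19m for all m ≥ 9.
Base case (m = 9): 2·3^m = 39366 and 46m^3 - 19m = 33363, so 39366 ≥ 33363.
Inductive step: assume the claim holds for m = j, so 2·3^j ≥ 46j^3 - 19j.
Then 2·3^(j + 1) = 3·(2·3^j) ≥ 3·(46j^3 - 19j).
Also, for j ≥ 9 we have 3·(46j^3 - 19j) ≥ 46(j+1)^3 - 19(j+1), since 3·(46j^3 - 19j) − (46(j+1)^3 - 19(j+1)) = 92j^3 - 138j^2 - 176j - 27, which is nonnegative for all j ≥ 9.
Combining, 2·3^(j + 1) ≥ 46(j+1)^3 - 19(j+1).
By induction, the statement is established for all m ≥ 9.
Hence the smallest such n_0 is 9.

n_0 = 9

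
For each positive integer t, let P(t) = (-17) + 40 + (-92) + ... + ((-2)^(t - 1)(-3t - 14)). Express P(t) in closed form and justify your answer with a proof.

We claim P(t) = (-2)^t(t + 5) - 5 for all t ≥ 1.
For the base case t = 1: P(1) = -17, and the closed form gives -17. They agree.
For the inductive step, assume it holds for an arbitrary r ≥ 1, so P(r) = (-2)^r(r + 5) - 5.
Then P(r+1) = P(r) + ((-2)^r(-3r - 17)) = ((-2)^r(r + 5) - 5) + ((-2)^r(-3r - 17)).
Simplifying, P(r+1) = -2(-2)^r·r - 12(-2)^r - 5 = (-2)^(r+1)((r+1) + 5) - 5,
which is the closed form with t = r+1.
This completes the induction.

P(t) = (-2)^t(t + 5) - 5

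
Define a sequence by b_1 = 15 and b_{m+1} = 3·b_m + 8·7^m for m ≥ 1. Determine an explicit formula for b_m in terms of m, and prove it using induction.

Computing the first terms: b_1 = 15, b_2 = 101, b_3 = 695. This suggests b_m = 3^(m - 1) + 2·7^m.
Base case (m = 1): the formula gives 15 = 15 = b_1.
Inductive step: suppose the statement holds for some k ≥ 1, so b_k = 3^(k - 1) + 2·7^k.
Then b_{k+1} = 3·b_k + 8·7^k = 3·(3^(k - 1) + 2·7^k) + 8·7^k = 3^k + 2·7^(k + 1) = 3^((k+1) - 1) + 2·7^(k+1),
which is the claimed formula at m = k+1.
By induction, the statement is established for all m ≥ 1.

b_m = 3^(m - 1) + 2·7^m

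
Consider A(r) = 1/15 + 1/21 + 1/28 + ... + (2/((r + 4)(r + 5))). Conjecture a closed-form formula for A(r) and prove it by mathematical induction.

A(r) = 2r/(5(r + 5))

We claim A(r) = 2r/(5(r + 5)) for all r ≥ 1.
When r = 1: A(1) = 1/15, and the closed form gives 1/15. They agree.
Inductive step: assume the claim holds for r = j, so A(j) = 2j/(5(j + 5)).
Then A(j+1) = A(j) + (2/((j + 5)(j + 6))) = (2j/(5(j + 5))) + (2/((j + 5)(j + 6))).
Simplifying, A(j+1) = 2(j + 1)/(5(j + 6)) = 2(j+1)/(5((j+1) + 5)),
which is the closed form with r = j+1.
By the principle of mathematical induction, the result holds for all r ≥ 1.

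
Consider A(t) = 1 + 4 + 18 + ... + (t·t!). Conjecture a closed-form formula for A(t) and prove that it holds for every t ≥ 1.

We claim A(t) = (t + 1)t! - 1 for all t ≥ 1.
For the base case t = 1: A(1) = 1, and the closed form gives 1. They agree.
Suppose the result is true for t = r, so A(r) = (r + 1)r! - 1.
Then A(r+1) = A(r) + ((r + 1)(r + 1)!) = ((r + 1)r! - 1) + ((r + 1)(r + 1)!).
Simplifying, A(r+1) = ((r+1) + 1)(r+1)! - 1,
which is the closed form with t = r+1.
By induction, the statement is established for all t ≥ 1.

A(t) = (t + 1)t! - 1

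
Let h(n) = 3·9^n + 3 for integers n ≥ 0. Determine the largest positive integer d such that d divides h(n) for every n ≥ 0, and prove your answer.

Computing the first values: h(0) = 6 and h(1) = 30; gcd(6, 30) = 6, so d ≤ 6.
We prove 6 | 3·9^n + 3 for all n ≥ 0 by induction on n.
For the base case n = 0: h(0) = 6 = 6·(1), so 6 | h(0).
Inductive step: suppose the statement holds for some k ≥ 0, i.e. 6 | h(k). Then
h(k+1) = 3·9^(k+1) + 3 = 9·(3·9^k + 3) - 24 = 9·h(k) - 24. The first term is divisible by 6 by the inductive hypothesis, and -24 is divisible by 6. Hence 6 | h(k+1).
By the principle of mathematical induction, the result holds for all n ≥ 0.
Therefore the largest such d is 6.

d = 6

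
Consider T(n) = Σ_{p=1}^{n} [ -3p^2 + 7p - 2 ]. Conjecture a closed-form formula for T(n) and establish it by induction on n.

We claim T(n) = -n(n^2 - 2n - 1) for all n ≥ 1.
Base case (n = 1): T(1) = 2, and the closed form gives 2. They agree.
Inductive step: assume the claim holds for n = p, so T(p) = p(-p^2 + 2p + 1).
Then T(p+1) = T(p) + (-3p^2 + p + 2) = (p(-p^2 + 2p + 1)) + (-3p^2 + p + 2).
Simplifying, T(p+1) = -(p + 1)(p^2 - 2) = -(p+1)((p+1)^2 - 2(p+1) - 1),
which is the closed form with n = p+1.
Hence, by induction on n, the claim holds for every n ≥ 1.

T(n) = -n(n^2 - 2n - 1)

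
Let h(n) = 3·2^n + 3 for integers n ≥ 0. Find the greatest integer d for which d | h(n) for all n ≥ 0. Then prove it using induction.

Computing the first values: h(0) = 6 and h(1) = 9; gcd(6, 9) = 3, so d ≤ 3.
We prove 3 | 3·2^n + 3 for all n ≥ 0 by induction on n.
Base step (n = 0): h(0) = 6 = 3·(2), so 3 | h(0).
For the inductive step, assume it holds for an arbitrary m ≥ 0, i.e. 3 | h(m). Then
h(m+1) = 3·2^(m+1) + 3 = 2·(3·2^m + 3) - 3 = 2·h(m) - 3. The first term is divisible by 3 by the inductive hypothesis, and -3 is divisible by 3. Hence 3 | h(m+1).
By induction, the statement is established for all n ≥ 0.
Therefore the largest such d is 3.

d = 3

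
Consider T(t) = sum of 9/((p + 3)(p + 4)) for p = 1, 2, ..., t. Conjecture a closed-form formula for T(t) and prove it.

We claim T(t) = 9t/(4(t + 4)) for all t ≥ 1.
Base step (t = 1): T(1) = 9/20, and the closed form gives 9/20. They agree.
Suppose the result is true for t = p, so T(p) = 9p/(4(p + 4)).
Then T(p+1) = T(p) + (9/((p + 4)(p + 5))) = (9p/(4(p + 4))) + (9/((p + 4)(p + 5))).
Simplifying, T(p+1) = 9(p + 1)/(4(p + 5)) = 9(p+1)/(4((p+1) + 4)),
which is the closed form with t = p+1.
Hence, by induction on t, the claim holds for every t ≥ 1.

T(t) = 9t/(4(t + 4))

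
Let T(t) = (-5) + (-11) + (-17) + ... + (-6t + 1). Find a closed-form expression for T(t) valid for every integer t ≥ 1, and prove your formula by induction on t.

We claim T(t) = -t(3t + 2) for all t ≥ 1.
Base step (t = 1): T(1) = -5, and the closed form gives -5. They agree.
For the inductive step, assume it holds for an arbitrary k ≥ 1, so T(k) = k(-3k - 2).
Then T(k+1) = T(k) + (-6k - 5) = (k(-3k - 2)) + (-6k - 5).
Simplifying, T(k+1) = -(k + 1)(3k + 5) = -(k+1)(3(k+1) + 2),
which is the closed form with t = k+1.
Hence, by induction on t, the claim holds for every t ≥ 1.

T(t) = -t(3t + 2)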